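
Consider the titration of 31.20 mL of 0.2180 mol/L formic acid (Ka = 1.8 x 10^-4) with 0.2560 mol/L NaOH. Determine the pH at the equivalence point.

8.41

n(HCOOH) = 0.2180 x 0.03120 = 0.006802 mol; V(NaOH) at equivalence = 0.006802/0.2560 = 0.02657 L.
At equivalence all the acid is converted to HCOO-; total volume = 0.03120 + 0.02657 = 0.05777 L, so [HCOO-] = 0.006802/0.05777 = 0.1177 M.
Kb = Kw/Ka = 1.0e-14 / 1.8 x 10^-4 = 5.56e-11.
[OH^-] = sqrt(Kb x [HCOO-]) = sqrt(5.56e-11 x 0.1177) = 2.56e-6 M.
pOH = 5.59, so pH = 14.00 - 5.59 = 8.41.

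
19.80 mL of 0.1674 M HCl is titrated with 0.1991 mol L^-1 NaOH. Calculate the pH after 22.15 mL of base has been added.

n(acid) = 0.1674 x 0.01980 = 0.003315 mol; n(NaOH) added = 0.1991 x 0.02215 = 0.004410 mol.
Base is in excess by 0.004410 - 0.003315 = 0.001096 mol in a total volume of 0.04195 L.
[OH^-] = 0.001096/0.04195 = 0.02612 M, so pOH = 1.58 and pH = 14.00 - 1.58 = 12.42.

12.42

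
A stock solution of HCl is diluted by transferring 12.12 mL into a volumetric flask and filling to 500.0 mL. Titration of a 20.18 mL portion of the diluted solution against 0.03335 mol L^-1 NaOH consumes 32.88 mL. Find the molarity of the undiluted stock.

n(NaOH) = 0.03335 x 0.03288 = 0.001097 mol.
n(HCl) in the aliquot = 0.001097 mol.
[diluted HCl] = 0.001097 / 0.02018 = 0.05434 M.
Dilution factor = 500.0/12.12 = 41.25, so [stock] = 0.05434 x 41.25 = 2.24 M.

2.24 M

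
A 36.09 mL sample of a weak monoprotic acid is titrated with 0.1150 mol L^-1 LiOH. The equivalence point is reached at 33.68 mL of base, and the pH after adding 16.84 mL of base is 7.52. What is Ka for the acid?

16.84 mL is half of the equivalence volume, so this is the half-equivalence point where [HA] = [A^-].
At half-equivalence pH = pKa, so pKa = 7.52.
Ka = 10^(-7.52) = 3.0 x 10^-8.

3.0 x 10^-8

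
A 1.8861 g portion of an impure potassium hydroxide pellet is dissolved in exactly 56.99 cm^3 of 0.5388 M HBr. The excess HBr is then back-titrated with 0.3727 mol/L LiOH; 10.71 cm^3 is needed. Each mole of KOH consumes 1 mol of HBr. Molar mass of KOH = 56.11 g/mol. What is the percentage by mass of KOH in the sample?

79.5%

Total n(HBr) added = 0.5388 x 0.05699 = 0.03071 mol.
n(LiOH) used = 0.3727 x 0.01071 = 0.003992 mol, which equals the excess n(HBr).
So n(HBr) consumed by the sample = 0.03071 - 0.003992 = 0.02671 mol.
n(KOH) = 0.02671 / 1 = 0.02671 mol.
mass KOH = 0.02671 x 56.11 = 1.499 g, so %KOH = 1.499/1.8861 x 100 = 79.5%.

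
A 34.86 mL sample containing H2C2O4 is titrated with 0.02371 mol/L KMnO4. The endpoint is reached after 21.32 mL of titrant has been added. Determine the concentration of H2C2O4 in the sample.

0.0363 M

n(KMnO4) = 0.02371 x 0.02132 = 0.0005055 mol.
From the balanced equation, 2 mol KMnO4 reacts with 5 mol H2C2O4, so n(H2C2O4) = 0.0005055 x 5/2 = 0.001264 mol.
[H2C2O4] = 0.001264 / 0.03486 L = 0.0363 M.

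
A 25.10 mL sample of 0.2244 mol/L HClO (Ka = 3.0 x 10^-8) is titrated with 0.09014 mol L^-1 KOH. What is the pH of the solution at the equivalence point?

n(HClO) = 0.2244 x 0.02510 = 0.005632 mol; V(KOH) at equivalence = 0.005632/0.09014 = 0.06249 L.
At equivalence all the acid is converted to ClO-; total volume = 0.02510 + 0.06249 = 0.08759 L, so [ClO-] = 0.005632/0.08759 = 0.06431 M.
Kb = Kw/Ka = 1.0e-14 / 3.0 x 10^-8 = 3.33e-7.
[OH^-] = sqrt(Kb x [ClO-]) = sqrt(3.33e-7 x 0.06431) = 0.000146 M.
pOH = 3.83, so pH = 14.00 - 3.83 = 10.17.

10.17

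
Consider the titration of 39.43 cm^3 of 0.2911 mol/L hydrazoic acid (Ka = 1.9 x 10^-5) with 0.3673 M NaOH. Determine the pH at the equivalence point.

n(HN3) = 0.2911 x 0.03943 = 0.01148 mol; V(NaOH) at equivalence = 0.01148/0.3673 = 0.03125 L.
At equivalence all the acid is converted to N3-; total volume = 0.03943 + 0.03125 = 0.07068 L, so [N3-] = 0.01148/0.07068 = 0.1624 M.
Kb = Kw/Ka = 1.0e-14 / 1.9 x 10^-5 = 5.26e-10.
[OH^-] = sqrt(Kb x [N3-]) = sqrt(5.26e-10 x 0.1624) = 9.25e-6 M.
pOH = 5.03, so pH = 14.00 - 5.03 = 8.97.

8.97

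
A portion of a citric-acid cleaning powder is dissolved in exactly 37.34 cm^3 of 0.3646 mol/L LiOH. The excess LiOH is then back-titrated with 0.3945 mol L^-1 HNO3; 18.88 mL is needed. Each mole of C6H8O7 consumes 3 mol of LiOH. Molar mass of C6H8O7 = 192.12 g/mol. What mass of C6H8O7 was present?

0.395 g

Total n(LiOH) added = 0.3646 x 0.03734 = 0.01361 mol.
n(HNO3) used = 0.3945 x 0.01888 = 0.007448 mol, which equals the excess n(LiOH).
So n(LiOH) consumed by the sample = 0.01361 - 0.007448 = 0.006166 mol.
n(C6H8O7) = 0.006166 / 3 = 0.002055 mol.
mass = 0.002055 mol x 192.12 g/mol = 0.395 g.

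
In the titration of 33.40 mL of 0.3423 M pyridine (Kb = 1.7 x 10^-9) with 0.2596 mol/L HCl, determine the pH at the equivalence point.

n(C5H5N) = 0.3423 x 0.03340 = 0.01143 mol; V(HCl) at equivalence = 0.01143/0.2596 = 0.04404 L.
At equivalence the base is fully converted to C5H5NH+; total volume = 0.07744 L, so [C5H5NH+] = 0.01143/0.07744 = 0.1476 M.
Ka(C5H5NH+) = Kw/Kb = 1.0e-14 / 1.7 x 10^-9 = 5.88e-6.
[H^+] = sqrt(Ka x [C5H5NH+]) = sqrt(5.88e-6 x 0.1476) = 0.000932 M.
pH = -log(0.000932) = 3.03.

3.03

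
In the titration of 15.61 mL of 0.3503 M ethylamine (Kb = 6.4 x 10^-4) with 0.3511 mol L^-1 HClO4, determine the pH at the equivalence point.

5.78

n(C2H5NH2) = 0.3503 x 0.01561 = 0.005468 mol; V(HClO4) at equivalence = 0.005468/0.3511 = 0.01557 L.
At equivalence the base is fully converted to C2H5NH3+; total volume = 0.03118 L, so [C2H5NH3+] = 0.005468/0.03118 = 0.1753 M.
Ka(C2H5NH3+) = Kw/Kb = 1.0e-14 / 6.4 x 10^-4 = 1.56e-11.
[H^+] = sqrt(Ka x [C2H5NH3+]) = sqrt(1.56e-11 x 0.1753) = 1.66e-6 M.
pH = -log(1.66e-6) = 5.78.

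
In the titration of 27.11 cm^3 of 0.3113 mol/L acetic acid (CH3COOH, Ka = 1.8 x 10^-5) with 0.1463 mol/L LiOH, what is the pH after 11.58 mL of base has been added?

4.14

Initial n(CH3COOH) = 0.3113 x 0.02711 = 0.008439 mol.
n(LiOH) added = 0.1463 x 0.01158 = 0.001694 mol, converting that many moles of CH3COOH to CH3COO-.
Remaining n(CH3COOH) = 0.006745 mol; n(CH3COO-) = 0.001694 mol.
By Henderson-Hasselbalch, pH = pKa + log([A^-]/[HA]) = 4.74 + log(0.001694/0.006745) = 4.74 + (-0.60) = 4.14.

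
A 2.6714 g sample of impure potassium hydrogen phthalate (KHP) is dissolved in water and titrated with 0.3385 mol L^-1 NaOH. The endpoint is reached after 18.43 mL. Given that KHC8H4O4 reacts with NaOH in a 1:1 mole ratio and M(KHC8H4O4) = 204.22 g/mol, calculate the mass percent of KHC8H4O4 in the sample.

n(NaOH) = 0.3385 x 0.01843 = 0.006239 mol.
n(KHC8H4O4) = 0.006239 / 1 = 0.006239 mol.
mass of KHC8H4O4 = 0.006239 x 204.22 = 1.274 g.
% purity = 1.274 / 2.6714 x 100 = 47.7%.

47.7%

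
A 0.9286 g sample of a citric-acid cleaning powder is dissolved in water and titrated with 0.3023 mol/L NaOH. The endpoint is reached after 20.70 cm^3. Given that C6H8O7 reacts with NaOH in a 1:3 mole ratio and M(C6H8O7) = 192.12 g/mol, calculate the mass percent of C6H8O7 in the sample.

n(NaOH) = 0.3023 x 0.02070 = 0.006258 mol.
n(C6H8O7) = 0.006258 / 3 = 0.002086 mol.
mass of C6H8O7 = 0.002086 x 192.12 = 0.4007 g.
% purity = 0.4007 / 0.9286 x 100 = 43.2%.

43.2%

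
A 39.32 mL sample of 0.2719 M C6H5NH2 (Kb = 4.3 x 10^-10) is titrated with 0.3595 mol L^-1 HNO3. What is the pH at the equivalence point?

2.72

n(C6H5NH2) = 0.2719 x 0.03932 = 0.01069 mol; V(HNO3) at equivalence = 0.01069/0.3595 = 0.02974 L.
At equivalence the base is fully converted to C6H5NH3+; total volume = 0.06906 L, so [C6H5NH3+] = 0.01069/0.06906 = 0.1548 M.
Ka(C6H5NH3+) = Kw/Kb = 1.0e-14 / 4.3 x 10^-10 = 2.33e-5.
[H^+] = sqrt(Ka x [C6H5NH3+]) = sqrt(2.33e-5 x 0.1548) = 0.00190 M.
pH = -log(0.00190) = 2.72.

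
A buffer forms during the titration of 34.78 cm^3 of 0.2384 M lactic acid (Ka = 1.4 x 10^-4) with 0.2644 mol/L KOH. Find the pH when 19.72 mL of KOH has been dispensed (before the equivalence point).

4.08

Initial n(HC3H5O3) = 0.2384 x 0.03478 = 0.008292 mol.
n(KOH) added = 0.2644 x 0.01972 = 0.005214 mol, converting that many moles of HC3H5O3 to C3H5O3-.
Remaining n(HC3H5O3) = 0.003078 mol; n(C3H5O3-) = 0.005214 mol.
By Henderson-Hasselbalch, pH = pKa + log([A^-]/[HA]) = 3.85 + log(0.005214/0.003078) = 3.85 + (+0.23) = 4.08.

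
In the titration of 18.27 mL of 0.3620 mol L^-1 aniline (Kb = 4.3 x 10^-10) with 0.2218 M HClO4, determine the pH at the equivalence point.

2.75

n(C6H5NH2) = 0.3620 x 0.01827 = 0.006614 mol; V(HClO4) at equivalence = 0.006614/0.2218 = 0.02982 L.
At equivalence the base is fully converted to C6H5NH3+; total volume = 0.04809 L, so [C6H5NH3+] = 0.006614/0.04809 = 0.1375 M.
Ka(C6H5NH3+) = Kw/Kb = 1.0e-14 / 4.3 x 10^-10 = 2.33e-5.
[H^+] = sqrt(Ka x [C6H5NH3+]) = sqrt(2.33e-5 x 0.1375) = 0.00179 M.
pH = -log(0.00179) = 2.75.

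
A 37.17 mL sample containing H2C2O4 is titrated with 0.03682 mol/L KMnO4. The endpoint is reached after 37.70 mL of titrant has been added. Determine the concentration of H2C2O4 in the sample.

0.0934 M

n(KMnO4) = 0.03682 x 0.03770 = 0.001388 mol.
From the balanced equation, 2 mol KMnO4 reacts with 5 mol H2C2O4, so n(H2C2O4) = 0.001388 x 5/2 = 0.003470 mol.
[H2C2O4] = 0.003470 / 0.03717 L = 0.0934 M.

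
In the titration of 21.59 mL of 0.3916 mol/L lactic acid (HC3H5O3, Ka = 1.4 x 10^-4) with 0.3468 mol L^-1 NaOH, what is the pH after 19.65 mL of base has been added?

Initial n(HC3H5O3) = 0.3916 x 0.02159 = 0.008455 mol.
n(NaOH) added = 0.3468 x 0.01965 = 0.006815 mol, converting that many moles of HC3H5O3 to C3H5O3-.
Remaining n(HC3H5O3) = 0.001640 mol; n(C3H5O3-) = 0.006815 mol.
By Henderson-Hasselbalch, pH = pKa + log([A^-]/[HA]) = 3.85 + log(0.006815/0.001640) = 3.85 + (+0.62) = 4.47.

4.47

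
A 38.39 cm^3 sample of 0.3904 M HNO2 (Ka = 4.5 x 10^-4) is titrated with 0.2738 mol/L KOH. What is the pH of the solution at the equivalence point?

8.28

n(HNO2) = 0.3904 x 0.03839 = 0.01499 mol; V(KOH) at equivalence = 0.01499/0.2738 = 0.05474 L.
At equivalence all the acid is converted to NO2-; total volume = 0.03839 + 0.05474 = 0.09313 L, so [NO2-] = 0.01499/0.09313 = 0.1609 M.
Kb = Kw/Ka = 1.0e-14 / 4.5 x 10^-4 = 2.22e-11.
[OH^-] = sqrt(Kb x [NO2-]) = sqrt(2.22e-11 x 0.1609) = 1.89e-6 M.
pOH = 5.72, so pH = 14.00 - 5.72 = 8.28.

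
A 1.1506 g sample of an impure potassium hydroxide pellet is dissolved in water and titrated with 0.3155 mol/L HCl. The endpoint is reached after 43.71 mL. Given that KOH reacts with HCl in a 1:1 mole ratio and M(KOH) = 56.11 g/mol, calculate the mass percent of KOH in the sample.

67.3%

n(HCl) = 0.3155 x 0.04371 = 0.01379 mol.
n(KOH) = 0.01379 / 1 = 0.01379 mol.
mass of KOH = 0.01379 x 56.11 = 0.7738 g.
% purity = 0.7738 / 1.1506 x 100 = 67.3%.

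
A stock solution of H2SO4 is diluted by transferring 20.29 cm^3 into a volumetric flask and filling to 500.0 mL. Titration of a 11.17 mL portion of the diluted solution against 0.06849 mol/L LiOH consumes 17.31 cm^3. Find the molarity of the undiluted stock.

n(LiOH) = 0.06849 x 0.01731 = 0.001186 mol.
n(H2SO4) in the aliquot = 0.001186 x 1/2 = 0.0005928 mol.
[diluted H2SO4] = 0.0005928 / 0.01117 = 0.05307 M.
Dilution factor = 500.0/20.29 = 24.64, so [stock] = 0.05307 x 24.64 = 1.31 M.

1.31 M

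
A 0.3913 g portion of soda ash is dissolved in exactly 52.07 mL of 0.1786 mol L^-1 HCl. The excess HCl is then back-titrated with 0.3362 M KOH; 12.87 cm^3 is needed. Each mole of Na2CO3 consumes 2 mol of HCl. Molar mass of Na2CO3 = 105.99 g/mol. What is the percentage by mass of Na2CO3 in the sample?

Total n(HCl) added = 0.1786 x 0.05207 = 0.009300 mol.
n(KOH) used = 0.3362 x 0.01287 = 0.004327 mol, which equals the excess n(HCl).
So n(HCl) consumed by the sample = 0.009300 - 0.004327 = 0.004973 mol.
n(Na2CO3) = 0.004973 / 2 = 0.002486 mol.
mass Na2CO3 = 0.002486 x 105.99 = 0.2635 g, so %Na2CO3 = 0.2635/0.3913 x 100 = 67.3%.

67.3%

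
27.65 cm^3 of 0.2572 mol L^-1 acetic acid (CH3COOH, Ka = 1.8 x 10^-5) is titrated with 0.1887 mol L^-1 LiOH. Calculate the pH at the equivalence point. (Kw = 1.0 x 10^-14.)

8.89

n(CH3COOH) = 0.2572 x 0.02765 = 0.007112 mol; V(LiOH) at equivalence = 0.007112/0.1887 = 0.03769 L.
At equivalence all the acid is converted to CH3COO-; total volume = 0.02765 + 0.03769 = 0.06534 L, so [CH3COO-] = 0.007112/0.06534 = 0.1088 M.
Kb = Kw/Ka = 1.0e-14 / 1.8 x 10^-5 = 5.56e-10.
[OH^-] = sqrt(Kb x [CH3COO-]) = sqrt(5.56e-10 x 0.1088) = 7.78e-6 M.
pOH = 5.11, so pH = 14.00 - 5.11 = 8.89.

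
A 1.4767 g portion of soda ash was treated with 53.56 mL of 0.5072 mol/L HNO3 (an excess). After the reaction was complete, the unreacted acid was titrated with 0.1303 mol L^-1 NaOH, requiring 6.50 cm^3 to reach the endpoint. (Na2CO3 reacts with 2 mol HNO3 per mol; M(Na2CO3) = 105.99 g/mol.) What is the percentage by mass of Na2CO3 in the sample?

Total n(HNO3) added = 0.5072 x 0.05356 = 0.02717 mol.
n(NaOH) used = 0.1303 x 0.006500 = 0.0008469 mol, which equals the excess n(HNO3).
So n(HNO3) consumed by the sample = 0.02717 - 0.0008469 = 0.02632 mol.
n(Na2CO3) = 0.02632 / 2 = 0.01316 mol.
mass Na2CO3 = 0.01316 x 105.99 = 1.395 g, so %Na2CO3 = 1.395/1.4767 x 100 = 94.5%.

94.5%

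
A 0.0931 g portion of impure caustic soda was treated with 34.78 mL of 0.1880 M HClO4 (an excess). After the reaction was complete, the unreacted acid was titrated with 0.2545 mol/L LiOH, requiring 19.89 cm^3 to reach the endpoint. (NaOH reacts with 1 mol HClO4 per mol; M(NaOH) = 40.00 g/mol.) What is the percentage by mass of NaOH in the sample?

Total n(HClO4) added = 0.1880 x 0.03478 = 0.006539 mol.
n(LiOH) used = 0.2545 x 0.01989 = 0.005062 mol, which equals the excess n(HClO4).
So n(HClO4) consumed by the sample = 0.006539 - 0.005062 = 0.001477 mol.
n(NaOH) = 0.001477 / 1 = 0.001477 mol.
mass NaOH = 0.001477 x 40.00 = 0.05907 g, so %NaOH = 0.05907/0.0931 x 100 = 63.4%.

63.4%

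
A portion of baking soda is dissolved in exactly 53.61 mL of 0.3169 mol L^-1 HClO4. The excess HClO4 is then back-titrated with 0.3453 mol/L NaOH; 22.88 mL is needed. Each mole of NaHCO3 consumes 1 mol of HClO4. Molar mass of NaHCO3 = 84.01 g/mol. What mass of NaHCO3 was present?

Total n(HClO4) added = 0.3169 x 0.05361 = 0.01699 mol.
n(NaOH) used = 0.3453 x 0.02288 = 0.007900 mol, which equals the excess n(HClO4).
So n(HClO4) consumed by the sample = 0.01699 - 0.007900 = 0.009089 mol.
n(NaHCO3) = 0.009089 / 1 = 0.009089 mol.
mass = 0.009089 mol x 84.01 g/mol = 0.764 g.

0.764 g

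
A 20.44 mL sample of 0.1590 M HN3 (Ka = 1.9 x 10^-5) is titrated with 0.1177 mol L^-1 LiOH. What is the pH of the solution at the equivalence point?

8.78

n(HN3) = 0.1590 x 0.02044 = 0.003250 mol; V(LiOH) at equivalence = 0.003250/0.1177 = 0.02761 L.
At equivalence all the acid is converted to N3-; total volume = 0.02044 + 0.02761 = 0.04805 L, so [N3-] = 0.003250/0.04805 = 0.06763 M.
Kb = Kw/Ka = 1.0e-14 / 1.9 x 10^-5 = 5.26e-10.
[OH^-] = sqrt(Kb x [N3-]) = sqrt(5.26e-10 x 0.06763) = 5.97e-6 M.
pOH = 5.22, so pH = 14.00 - 5.22 = 8.78.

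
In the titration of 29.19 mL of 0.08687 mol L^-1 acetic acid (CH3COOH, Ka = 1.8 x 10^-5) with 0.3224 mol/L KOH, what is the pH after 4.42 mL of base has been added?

Initial n(CH3COOH) = 0.08687 x 0.02919 = 0.002536 mol.
n(KOH) added = 0.3224 x 0.004420 = 0.001425 mol, converting that many moles of CH3COOH to CH3COO-.
Remaining n(CH3COOH) = 0.001111 mol; n(CH3COO-) = 0.001425 mol.
By Henderson-Hasselbalch, pH = pKa + log([A^-]/[HA]) = 4.74 + log(0.001425/0.001111) = 4.74 + (+0.11) = 4.85.

4.85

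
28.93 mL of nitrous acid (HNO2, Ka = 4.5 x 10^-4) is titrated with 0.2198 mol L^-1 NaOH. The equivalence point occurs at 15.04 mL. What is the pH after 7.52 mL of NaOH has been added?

7.52 mL is exactly half the equivalence volume (15.04/2), i.e. the half-equivalence point.
There, n(HA) = n(A^-), so pH = pKa = -log(4.5 x 10^-4) = 3.35.

3.35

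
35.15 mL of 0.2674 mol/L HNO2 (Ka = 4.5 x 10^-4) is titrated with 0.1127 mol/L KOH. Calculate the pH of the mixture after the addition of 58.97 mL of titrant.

Initial n(HNO2) = 0.2674 x 0.03515 = 0.009399 mol.
n(KOH) added = 0.1127 x 0.05897 = 0.006646 mol, converting that many moles of HNO2 to NO2-.
Remaining n(HNO2) = 0.002753 mol; n(NO2-) = 0.006646 mol.
By Henderson-Hasselbalch, pH = pKa + log([A^-]/[HA]) = 3.35 + log(0.006646/0.002753) = 3.35 + (+0.38) = 3.73.

3.73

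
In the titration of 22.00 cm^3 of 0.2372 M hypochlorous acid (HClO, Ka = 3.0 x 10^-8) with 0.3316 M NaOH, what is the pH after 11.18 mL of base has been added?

Initial n(HClO) = 0.2372 x 0.02200 = 0.005218 mol.
n(NaOH) added = 0.3316 x 0.01118 = 0.003707 mol, converting that many moles of HClO to ClO-.
Remaining n(HClO) = 0.001511 mol; n(ClO-) = 0.003707 mol.
By Henderson-Hasselbalch, pH = pKa + log([A^-]/[HA]) = 7.52 + log(0.003707/0.001511) = 7.52 + (+0.39) = 7.91.

7.91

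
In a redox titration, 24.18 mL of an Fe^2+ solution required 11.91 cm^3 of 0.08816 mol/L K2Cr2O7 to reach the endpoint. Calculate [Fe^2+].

0.261 M

n(K2Cr2O7) = 0.08816 x 0.01191 = 0.001050 mol.
From the balanced equation, 1 mol K2Cr2O7 reacts with 6 mol Fe^2+, so n(Fe^2+) = 0.001050 x 6/1 = 0.006300 mol.
[Fe^2+] = 0.006300 / 0.02418 L = 0.261 M.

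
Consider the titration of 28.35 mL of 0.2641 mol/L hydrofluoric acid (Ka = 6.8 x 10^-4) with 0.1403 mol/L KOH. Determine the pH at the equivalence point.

8.06

n(HF) = 0.2641 x 0.02835 = 0.007487 mol; V(KOH) at equivalence = 0.007487/0.1403 = 0.05337 L.
At equivalence all the acid is converted to F-; total volume = 0.02835 + 0.05337 = 0.08172 L, so [F-] = 0.007487/0.08172 = 0.09163 M.
Kb = Kw/Ka = 1.0e-14 / 6.8 x 10^-4 = 1.47e-11.
[OH^-] = sqrt(Kb x [F-]) = sqrt(1.47e-11 x 0.09163) = 1.16e-6 M.
pOH = 5.94, so pH = 14.00 - 5.94 = 8.06.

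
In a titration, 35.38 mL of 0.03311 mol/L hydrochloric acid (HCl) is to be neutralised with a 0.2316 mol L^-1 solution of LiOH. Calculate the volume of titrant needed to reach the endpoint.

5.06 mL

n(HCl) = 0.03311 mol/L x 0.03538 L = 0.001171 mol.
At equivalence n(LiOH) = n(HCl) = 0.001171 mol.
V(LiOH) = 0.001171 / 0.2316 = 0.005058 L = 5.06 mL.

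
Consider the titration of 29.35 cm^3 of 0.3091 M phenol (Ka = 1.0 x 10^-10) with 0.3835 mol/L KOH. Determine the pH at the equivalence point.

11.62

n(C6H5OH) = 0.3091 x 0.02935 = 0.009072 mol; V(KOH) at equivalence = 0.009072/0.3835 = 0.02366 L.
At equivalence all the acid is converted to C6H5O-; total volume = 0.02935 + 0.02366 = 0.05301 L, so [C6H5O-] = 0.009072/0.05301 = 0.1712 M.
Kb = Kw/Ka = 1.0e-14 / 1.0 x 10^-10 = 0.000100.
[OH^-] = sqrt(Kb x [C6H5O-]) = sqrt(0.000100 x 0.1712) = 0.00414 M.
pOH = 2.38, so pH = 14.00 - 2.38 = 11.62.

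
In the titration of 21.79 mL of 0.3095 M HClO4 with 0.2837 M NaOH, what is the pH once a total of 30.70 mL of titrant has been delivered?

12.57

n(acid) = 0.3095 x 0.02179 = 0.006744 mol; n(NaOH) added = 0.2837 x 0.03070 = 0.008710 mol.
Base is in excess by 0.008710 - 0.006744 = 0.001966 mol in a total volume of 0.05249 L.
[OH^-] = 0.001966/0.05249 = 0.03745 M, so pOH = 1.43 and pH = 14.00 - 1.43 = 12.57.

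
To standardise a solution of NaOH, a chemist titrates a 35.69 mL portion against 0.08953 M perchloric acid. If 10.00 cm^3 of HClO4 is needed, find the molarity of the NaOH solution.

n(HClO4) delivered = 0.08953 x 0.01000 = 0.0008953 mol.
For a 1:1 reaction, n(NaOH) = 0.0008953 mol.
[NaOH] = 0.0008953 mol / 0.03569 L = 0.0251 M.

0.0251 M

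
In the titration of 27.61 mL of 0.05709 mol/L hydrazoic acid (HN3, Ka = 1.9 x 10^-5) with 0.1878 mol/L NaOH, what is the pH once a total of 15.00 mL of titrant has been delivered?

12.46

n(acid) = 0.05709 x 0.02761 = 0.001576 mol; n(NaOH) added = 0.1878 x 0.01500 = 0.002817 mol.
Base is in excess by 0.002817 - 0.001576 = 0.001241 mol in a total volume of 0.04261 L.
[OH^-] = 0.001241/0.04261 = 0.02912 M, so pOH = 1.54 and pH = 14.00 - 1.54 = 12.46.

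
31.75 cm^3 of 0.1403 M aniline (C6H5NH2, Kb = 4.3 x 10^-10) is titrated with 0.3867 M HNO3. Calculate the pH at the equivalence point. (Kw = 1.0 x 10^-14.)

n(C6H5NH2) = 0.1403 x 0.03175 = 0.004455 mol; V(HNO3) at equivalence = 0.004455/0.3867 = 0.01152 L.
At equivalence the base is fully converted to C6H5NH3+; total volume = 0.04327 L, so [C6H5NH3+] = 0.004455/0.04327 = 0.1029 M.
Ka(C6H5NH3+) = Kw/Kb = 1.0e-14 / 4.3 x 10^-10 = 2.33e-5.
[H^+] = sqrt(Ka x [C6H5NH3+]) = sqrt(2.33e-5 x 0.1029) = 0.00155 M.
pH = -log(0.00155) = 2.81.

2.81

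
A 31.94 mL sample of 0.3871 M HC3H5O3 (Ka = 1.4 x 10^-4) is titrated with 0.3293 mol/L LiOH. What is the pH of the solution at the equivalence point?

n(HC3H5O3) = 0.3871 x 0.03194 = 0.01236 mol; V(LiOH) at equivalence = 0.01236/0.3293 = 0.03755 L.
At equivalence all the acid is converted to C3H5O3-; total volume = 0.03194 + 0.03755 = 0.06949 L, so [C3H5O3-] = 0.01236/0.06949 = 0.1779 M.
Kb = Kw/Ka = 1.0e-14 / 1.4 x 10^-4 = 7.14e-11.
[OH^-] = sqrt(Kb x [C3H5O3-]) = sqrt(7.14e-11 x 0.1779) = 3.57e-6 M.
pOH = 5.45, so pH = 14.00 - 5.45 = 8.55.

8.55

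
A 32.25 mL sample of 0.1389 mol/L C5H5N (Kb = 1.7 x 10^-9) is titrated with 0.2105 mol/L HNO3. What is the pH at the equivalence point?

3.15

n(C5H5N) = 0.1389 x 0.03225 = 0.004480 mol; V(HNO3) at equivalence = 0.004480/0.2105 = 0.02128 L.
At equivalence the base is fully converted to C5H5NH+; total volume = 0.05353 L, so [C5H5NH+] = 0.004480/0.05353 = 0.08368 M.
Ka(C5H5NH+) = Kw/Kb = 1.0e-14 / 1.7 x 10^-9 = 5.88e-6.
[H^+] = sqrt(Ka x [C5H5NH+]) = sqrt(5.88e-6 x 0.08368) = 0.000702 M.
pH = -log(0.000702) = 3.15.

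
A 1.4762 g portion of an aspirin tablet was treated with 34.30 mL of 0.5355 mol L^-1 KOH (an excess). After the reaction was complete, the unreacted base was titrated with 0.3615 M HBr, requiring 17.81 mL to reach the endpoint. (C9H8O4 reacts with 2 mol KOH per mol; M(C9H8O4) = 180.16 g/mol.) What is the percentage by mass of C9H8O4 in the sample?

72.8%

Total n(KOH) added = 0.5355 x 0.03430 = 0.01837 mol.
n(HBr) used = 0.3615 x 0.01781 = 0.006438 mol, which equals the excess n(KOH).
So n(KOH) consumed by the sample = 0.01837 - 0.006438 = 0.01193 mol.
n(C9H8O4) = 0.01193 / 2 = 0.005965 mol.
mass C9H8O4 = 0.005965 x 180.16 = 1.075 g, so %C9H8O4 = 1.075/1.4762 x 100 = 72.8%.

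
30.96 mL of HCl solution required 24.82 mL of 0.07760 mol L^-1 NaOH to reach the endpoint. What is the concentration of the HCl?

0.0622 M

n(NaOH) delivered = 0.07760 x 0.02482 = 0.001926 mol.
For a 1:1 reaction, n(HCl) = 0.001926 mol.
[HCl] = 0.001926 mol / 0.03096 L = 0.0622 M.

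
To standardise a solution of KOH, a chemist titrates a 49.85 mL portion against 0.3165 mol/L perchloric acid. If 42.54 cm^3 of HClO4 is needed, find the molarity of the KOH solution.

0.270 M

n(HClO4) delivered = 0.3165 x 0.04254 = 0.01346 mol.
For a 1:1 reaction, n(KOH) = 0.01346 mol.
[KOH] = 0.01346 mol / 0.04985 L = 0.270 M.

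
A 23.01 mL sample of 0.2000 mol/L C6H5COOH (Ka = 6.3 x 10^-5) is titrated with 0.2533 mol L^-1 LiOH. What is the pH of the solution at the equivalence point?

8.62

n(C6H5COOH) = 0.2000 x 0.02301 = 0.004602 mol; V(LiOH) at equivalence = 0.004602/0.2533 = 0.01817 L.
At equivalence all the acid is converted to C6H5COO-; total volume = 0.02301 + 0.01817 = 0.04118 L, so [C6H5COO-] = 0.004602/0.04118 = 0.1118 M.
Kb = Kw/Ka = 1.0e-14 / 6.3 x 10^-5 = 1.59e-10.
[OH^-] = sqrt(Kb x [C6H5COO-]) = sqrt(1.59e-10 x 0.1118) = 4.21e-6 M.
pOH = 5.38, so pH = 14.00 - 5.38 = 8.62.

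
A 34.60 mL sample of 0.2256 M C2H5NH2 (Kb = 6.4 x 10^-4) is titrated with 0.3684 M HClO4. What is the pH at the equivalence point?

5.83

n(C2H5NH2) = 0.2256 x 0.03460 = 0.007806 mol; V(HClO4) at equivalence = 0.007806/0.3684 = 0.02119 L.
At equivalence the base is fully converted to C2H5NH3+; total volume = 0.05579 L, so [C2H5NH3+] = 0.007806/0.05579 = 0.1399 M.
Ka(C2H5NH3+) = Kw/Kb = 1.0e-14 / 6.4 x 10^-4 = 1.56e-11.
[H^+] = sqrt(Ka x [C2H5NH3+]) = sqrt(1.56e-11 x 0.1399) = 1.48e-6 M.
pH = -log(1.48e-6) = 5.83.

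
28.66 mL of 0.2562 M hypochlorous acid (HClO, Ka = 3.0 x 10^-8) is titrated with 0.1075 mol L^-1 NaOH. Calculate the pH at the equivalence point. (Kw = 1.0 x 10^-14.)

10.20

n(HClO) = 0.2562 x 0.02866 = 0.007343 mol; V(NaOH) at equivalence = 0.007343/0.1075 = 0.06830 L.
At equivalence all the acid is converted to ClO-; total volume = 0.02866 + 0.06830 = 0.09696 L, so [ClO-] = 0.007343/0.09696 = 0.07573 M.
Kb = Kw/Ka = 1.0e-14 / 3.0 x 10^-8 = 3.33e-7.
[OH^-] = sqrt(Kb x [ClO-]) = sqrt(3.33e-7 x 0.07573) = 0.000159 M.
pOH = 3.80, so pH = 14.00 - 3.80 = 10.20.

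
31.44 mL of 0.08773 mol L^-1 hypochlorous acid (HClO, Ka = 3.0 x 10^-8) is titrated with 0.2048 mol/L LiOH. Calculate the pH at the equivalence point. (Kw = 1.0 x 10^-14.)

n(HClO) = 0.08773 x 0.03144 = 0.002758 mol; V(LiOH) at equivalence = 0.002758/0.2048 = 0.01347 L.
At equivalence all the acid is converted to ClO-; total volume = 0.03144 + 0.01347 = 0.04491 L, so [ClO-] = 0.002758/0.04491 = 0.06142 M.
Kb = Kw/Ka = 1.0e-14 / 3.0 x 10^-8 = 3.33e-7.
[OH^-] = sqrt(Kb x [ClO-]) = sqrt(3.33e-7 x 0.06142) = 0.000143 M.
pOH = 3.84, so pH = 14.00 - 3.84 = 10.16.

10.16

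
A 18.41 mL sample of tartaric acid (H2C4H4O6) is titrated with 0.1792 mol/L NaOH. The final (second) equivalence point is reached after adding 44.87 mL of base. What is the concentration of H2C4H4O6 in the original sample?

0.218 M

n(NaOH) = 0.1792 x 0.04487 = 0.008041 mol.
At the final (second) equivalence point, 2 mol OH^- react per mol H2C4H4O6, so n(H2C4H4O6) = 0.008041 / 2 = 0.004020 mol.
[H2C4H4O6] = 0.004020 / 0.01841 L = 0.218 M.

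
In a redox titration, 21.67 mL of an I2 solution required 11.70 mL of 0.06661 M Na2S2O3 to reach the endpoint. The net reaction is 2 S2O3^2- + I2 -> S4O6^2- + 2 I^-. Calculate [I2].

0.0180 M

n(Na2S2O3) = 0.06661 x 0.01170 = 0.0007793 mol.
From the balanced equation, 2 mol Na2S2O3 reacts with 1 mol I2, so n(I2) = 0.0007793 x 1/2 = 0.0003897 mol.
[I2] = 0.0003897 / 0.02167 L = 0.0180 M.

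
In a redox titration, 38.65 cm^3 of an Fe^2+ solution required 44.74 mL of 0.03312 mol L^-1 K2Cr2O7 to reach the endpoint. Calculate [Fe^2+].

0.230 M

n(K2Cr2O7) = 0.03312 x 0.04474 = 0.001482 mol.
From the balanced equation, 1 mol K2Cr2O7 reacts with 6 mol Fe^2+, so n(Fe^2+) = 0.001482 x 6/1 = 0.008891 mol.
[Fe^2+] = 0.008891 / 0.03865 L = 0.230 M.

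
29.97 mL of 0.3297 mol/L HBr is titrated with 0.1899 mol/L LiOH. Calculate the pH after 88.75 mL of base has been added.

12.77

n(acid) = 0.3297 x 0.02997 = 0.009881 mol; n(LiOH) added = 0.1899 x 0.08875 = 0.01685 mol.
Base is in excess by 0.01685 - 0.009881 = 0.006973 mol in a total volume of 0.1187 L.
[OH^-] = 0.006973/0.1187 = 0.05873 M, so pOH = 1.23 and pH = 14.00 - 1.23 = 12.77.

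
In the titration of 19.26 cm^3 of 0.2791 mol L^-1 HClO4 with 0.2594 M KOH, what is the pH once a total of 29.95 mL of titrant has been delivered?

n(acid) = 0.2791 x 0.01926 = 0.005375 mol; n(KOH) added = 0.2594 x 0.02995 = 0.007769 mol.
Base is in excess by 0.007769 - 0.005375 = 0.002394 mol in a total volume of 0.04921 L.
[OH^-] = 0.002394/0.04921 = 0.04864 M, so pOH = 1.31 and pH = 14.00 - 1.31 = 12.69.

12.69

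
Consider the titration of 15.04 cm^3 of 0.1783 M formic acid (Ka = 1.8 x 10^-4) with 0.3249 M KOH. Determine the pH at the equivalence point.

8.40

n(HCOOH) = 0.1783 x 0.01504 = 0.002682 mol; V(KOH) at equivalence = 0.002682/0.3249 = 0.008254 L.
At equivalence all the acid is converted to HCOO-; total volume = 0.01504 + 0.008254 = 0.02329 L, so [HCOO-] = 0.002682/0.02329 = 0.1151 M.
Kb = Kw/Ka = 1.0e-14 / 1.8 x 10^-4 = 5.56e-11.
[OH^-] = sqrt(Kb x [HCOO-]) = sqrt(5.56e-11 x 0.1151) = 2.53e-6 M.
pOH = 5.60, so pH = 14.00 - 5.60 = 8.40.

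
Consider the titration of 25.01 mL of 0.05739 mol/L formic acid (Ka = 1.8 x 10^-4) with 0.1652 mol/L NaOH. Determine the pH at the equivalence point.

8.19

n(HCOOH) = 0.05739 x 0.02501 = 0.001435 mol; V(NaOH) at equivalence = 0.001435/0.1652 = 0.008688 L.
At equivalence all the acid is converted to HCOO-; total volume = 0.02501 + 0.008688 = 0.03370 L, so [HCOO-] = 0.001435/0.03370 = 0.04259 M.
Kb = Kw/Ka = 1.0e-14 / 1.8 x 10^-4 = 5.56e-11.
[OH^-] = sqrt(Kb x [HCOO-]) = sqrt(5.56e-11 x 0.04259) = 1.54e-6 M.
pOH = 5.81, so pH = 14.00 - 5.81 = 8.19.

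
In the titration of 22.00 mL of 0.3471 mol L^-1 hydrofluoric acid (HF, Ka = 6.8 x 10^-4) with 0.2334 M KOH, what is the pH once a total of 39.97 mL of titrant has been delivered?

12.44

n(acid) = 0.3471 x 0.02200 = 0.007636 mol; n(KOH) added = 0.2334 x 0.03997 = 0.009329 mol.
Base is in excess by 0.009329 - 0.007636 = 0.001693 mol in a total volume of 0.06197 L.
[OH^-] = 0.001693/0.06197 = 0.02732 M, so pOH = 1.56 and pH = 14.00 - 1.56 = 12.44.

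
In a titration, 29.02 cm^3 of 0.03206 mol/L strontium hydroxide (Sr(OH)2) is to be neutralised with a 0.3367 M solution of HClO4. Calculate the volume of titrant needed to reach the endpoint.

5.53 mL

n(Sr(OH)2) = 0.03206 mol/L x 0.02902 L = 0.0009304 mol.
The neutralisation is 1 Sr(OH)2 : 2 HClO4, so n(HClO4) = 0.0009304 x 2/1 = 0.001861 mol.
V(HClO4) = 0.001861 / 0.3367 = 0.005526 L = 5.53 mL.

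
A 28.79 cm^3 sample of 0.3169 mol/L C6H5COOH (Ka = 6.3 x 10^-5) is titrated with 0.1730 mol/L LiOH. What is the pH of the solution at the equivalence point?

8.62

n(C6H5COOH) = 0.3169 x 0.02879 = 0.009124 mol; V(LiOH) at equivalence = 0.009124/0.1730 = 0.05274 L.
At equivalence all the acid is converted to C6H5COO-; total volume = 0.02879 + 0.05274 = 0.08153 L, so [C6H5COO-] = 0.009124/0.08153 = 0.1119 M.
Kb = Kw/Ka = 1.0e-14 / 6.3 x 10^-5 = 1.59e-10.
[OH^-] = sqrt(Kb x [C6H5COO-]) = sqrt(1.59e-10 x 0.1119) = 4.21e-6 M.
pOH = 5.38, so pH = 14.00 - 5.38 = 8.62.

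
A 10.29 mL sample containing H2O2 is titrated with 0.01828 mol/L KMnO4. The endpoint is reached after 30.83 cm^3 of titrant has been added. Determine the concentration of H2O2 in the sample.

0.137 M

n(KMnO4) = 0.01828 x 0.03083 = 0.0005636 mol.
From the balanced equation, 2 mol KMnO4 reacts with 5 mol H2O2, so n(H2O2) = 0.0005636 x 5/2 = 0.001409 mol.
[H2O2] = 0.001409 / 0.01029 L = 0.137 M.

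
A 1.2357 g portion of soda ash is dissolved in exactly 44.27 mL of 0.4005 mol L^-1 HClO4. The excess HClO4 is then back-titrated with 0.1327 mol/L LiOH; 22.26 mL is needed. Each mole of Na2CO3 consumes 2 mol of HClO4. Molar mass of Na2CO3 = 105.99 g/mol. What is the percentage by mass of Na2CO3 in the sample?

63.4%

Total n(HClO4) added = 0.4005 x 0.04427 = 0.01773 mol.
n(LiOH) used = 0.1327 x 0.02226 = 0.002954 mol, which equals the excess n(HClO4).
So n(HClO4) consumed by the sample = 0.01773 - 0.002954 = 0.01478 mol.
n(Na2CO3) = 0.01478 / 2 = 0.007388 mol.
mass Na2CO3 = 0.007388 x 105.99 = 0.7831 g, so %Na2CO3 = 0.7831/1.2357 x 100 = 63.4%.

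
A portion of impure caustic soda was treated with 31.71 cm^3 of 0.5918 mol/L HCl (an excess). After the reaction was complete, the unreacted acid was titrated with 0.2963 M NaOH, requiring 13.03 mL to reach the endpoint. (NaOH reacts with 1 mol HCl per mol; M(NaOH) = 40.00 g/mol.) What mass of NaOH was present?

0.596 g

Total n(HCl) added = 0.5918 x 0.03171 = 0.01877 mol.
n(NaOH) used = 0.2963 x 0.01303 = 0.003861 mol, which equals the excess n(HCl).
So n(HCl) consumed by the sample = 0.01877 - 0.003861 = 0.01491 mol.
n(NaOH) = 0.01491 / 1 = 0.01491 mol.
mass = 0.01491 mol x 40.00 g/mol = 0.596 g.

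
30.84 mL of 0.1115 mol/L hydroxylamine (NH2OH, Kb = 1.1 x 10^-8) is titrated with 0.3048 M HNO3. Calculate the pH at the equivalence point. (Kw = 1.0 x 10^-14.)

n(NH2OH) = 0.1115 x 0.03084 = 0.003439 mol; V(HNO3) at equivalence = 0.003439/0.3048 = 0.01128 L.
At equivalence the base is fully converted to NH3OH+; total volume = 0.04212 L, so [NH3OH+] = 0.003439/0.04212 = 0.08164 M.
Ka(NH3OH+) = Kw/Kb = 1.0e-14 / 1.1 x 10^-8 = 9.09e-7.
[H^+] = sqrt(Ka x [NH3OH+]) = sqrt(9.09e-7 x 0.08164) = 0.000272 M.
pH = -log(0.000272) = 3.56.

3.56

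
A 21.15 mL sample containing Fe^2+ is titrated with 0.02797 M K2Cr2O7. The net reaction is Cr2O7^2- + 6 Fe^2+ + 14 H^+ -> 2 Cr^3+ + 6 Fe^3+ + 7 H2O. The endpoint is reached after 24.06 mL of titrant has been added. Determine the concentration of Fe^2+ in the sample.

0.191 M

n(K2Cr2O7) = 0.02797 x 0.02406 = 0.0006730 mol.
From the balanced equation, 1 mol K2Cr2O7 reacts with 6 mol Fe^2+, so n(Fe^2+) = 0.0006730 x 6/1 = 0.004038 mol.
[Fe^2+] = 0.004038 / 0.02115 L = 0.191 M.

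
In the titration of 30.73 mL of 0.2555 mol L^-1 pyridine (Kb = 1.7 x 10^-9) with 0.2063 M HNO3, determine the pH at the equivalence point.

n(C5H5N) = 0.2555 x 0.03073 = 0.007852 mol; V(HNO3) at equivalence = 0.007852/0.2063 = 0.03806 L.
At equivalence the base is fully converted to C5H5NH+; total volume = 0.06879 L, so [C5H5NH+] = 0.007852/0.06879 = 0.1141 M.
Ka(C5H5NH+) = Kw/Kb = 1.0e-14 / 1.7 x 10^-9 = 5.88e-6.
[H^+] = sqrt(Ka x [C5H5NH+]) = sqrt(5.88e-6 x 0.1141) = 0.000819 M.
pH = -log(0.000819) = 3.09.

3.09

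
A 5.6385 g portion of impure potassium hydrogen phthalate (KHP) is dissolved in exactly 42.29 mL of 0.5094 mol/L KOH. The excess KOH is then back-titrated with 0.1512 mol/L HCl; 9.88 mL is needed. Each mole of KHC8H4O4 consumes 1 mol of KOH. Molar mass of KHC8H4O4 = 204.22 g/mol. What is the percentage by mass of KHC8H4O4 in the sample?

Total n(KOH) added = 0.5094 x 0.04229 = 0.02154 mol.
n(HCl) used = 0.1512 x 0.009880 = 0.001494 mol, which equals the excess n(KOH).
So n(KOH) consumed by the sample = 0.02154 - 0.001494 = 0.02005 mol.
n(KHC8H4O4) = 0.02005 / 1 = 0.02005 mol.
mass KHC8H4O4 = 0.02005 x 204.22 = 4.094 g, so %KHC8H4O4 = 4.094/5.6385 x 100 = 72.6%.

72.6%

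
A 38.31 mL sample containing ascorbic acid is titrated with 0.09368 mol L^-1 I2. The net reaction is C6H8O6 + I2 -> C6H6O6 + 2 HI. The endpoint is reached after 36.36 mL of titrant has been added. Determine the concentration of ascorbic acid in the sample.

0.0889 M

n(I2) = 0.09368 x 0.03636 = 0.003406 mol.
From the balanced equation, 1 mol I2 reacts with 1 mol ascorbic acid, so n(ascorbic acid) = 0.003406 x 1/1 = 0.003406 mol.
[ascorbic acid] = 0.003406 / 0.03831 L = 0.0889 M.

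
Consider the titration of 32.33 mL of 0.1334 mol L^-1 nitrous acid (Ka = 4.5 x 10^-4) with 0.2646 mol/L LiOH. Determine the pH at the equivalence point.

8.15

n(HNO2) = 0.1334 x 0.03233 = 0.004313 mol; V(LiOH) at equivalence = 0.004313/0.2646 = 0.01630 L.
At equivalence all the acid is converted to NO2-; total volume = 0.03233 + 0.01630 = 0.04863 L, so [NO2-] = 0.004313/0.04863 = 0.08869 M.
Kb = Kw/Ka = 1.0e-14 / 4.5 x 10^-4 = 2.22e-11.
[OH^-] = sqrt(Kb x [NO2-]) = sqrt(2.22e-11 x 0.08869) = 1.40e-6 M.
pOH = 5.85, so pH = 14.00 - 5.85 = 8.15.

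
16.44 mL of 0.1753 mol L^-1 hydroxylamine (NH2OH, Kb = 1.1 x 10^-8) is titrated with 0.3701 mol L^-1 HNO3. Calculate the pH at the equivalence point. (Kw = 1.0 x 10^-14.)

3.48

n(NH2OH) = 0.1753 x 0.01644 = 0.002882 mol; V(HNO3) at equivalence = 0.002882/0.3701 = 0.007787 L.
At equivalence the base is fully converted to NH3OH+; total volume = 0.02423 L, so [NH3OH+] = 0.002882/0.02423 = 0.1190 M.
Ka(NH3OH+) = Kw/Kb = 1.0e-14 / 1.1 x 10^-8 = 9.09e-7.
[H^+] = sqrt(Ka x [NH3OH+]) = sqrt(9.09e-7 x 0.1190) = 0.000329 M.
pH = -log(0.000329) = 3.48.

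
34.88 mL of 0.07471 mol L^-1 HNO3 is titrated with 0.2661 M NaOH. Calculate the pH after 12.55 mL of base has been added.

12.19

n(acid) = 0.07471 x 0.03488 = 0.002606 mol; n(NaOH) added = 0.2661 x 0.01255 = 0.003340 mol.
Base is in excess by 0.003340 - 0.002606 = 0.0007337 mol in a total volume of 0.04743 L.
[OH^-] = 0.0007337/0.04743 = 0.01547 M, so pOH = 1.81 and pH = 14.00 - 1.81 = 12.19.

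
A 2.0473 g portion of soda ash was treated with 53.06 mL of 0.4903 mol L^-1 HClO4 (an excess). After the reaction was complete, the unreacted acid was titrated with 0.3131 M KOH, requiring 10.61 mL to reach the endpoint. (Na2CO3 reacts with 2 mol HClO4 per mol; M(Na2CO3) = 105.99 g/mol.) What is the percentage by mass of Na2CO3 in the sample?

58.7%

Total n(HClO4) added = 0.4903 x 0.05306 = 0.02602 mol.
n(KOH) used = 0.3131 x 0.01061 = 0.003322 mol, which equals the excess n(HClO4).
So n(HClO4) consumed by the sample = 0.02602 - 0.003322 = 0.02269 mol.
n(Na2CO3) = 0.02269 / 2 = 0.01135 mol.
mass Na2CO3 = 0.01135 x 105.99 = 1.203 g, so %Na2CO3 = 1.203/2.0473 x 100 = 58.7%.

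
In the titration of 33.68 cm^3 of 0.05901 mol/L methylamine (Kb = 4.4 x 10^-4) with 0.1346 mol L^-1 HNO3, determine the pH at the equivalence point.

6.02

n(CH3NH2) = 0.05901 x 0.03368 = 0.001987 mol; V(HNO3) at equivalence = 0.001987/0.1346 = 0.01477 L.
At equivalence the base is fully converted to CH3NH3+; total volume = 0.04845 L, so [CH3NH3+] = 0.001987/0.04845 = 0.04102 M.
Ka(CH3NH3+) = Kw/Kb = 1.0e-14 / 4.4 x 10^-4 = 2.27e-11.
[H^+] = sqrt(Ka x [CH3NH3+]) = sqrt(2.27e-11 x 0.04102) = 9.66e-7 M.
pH = -log(9.66e-7) = 6.02.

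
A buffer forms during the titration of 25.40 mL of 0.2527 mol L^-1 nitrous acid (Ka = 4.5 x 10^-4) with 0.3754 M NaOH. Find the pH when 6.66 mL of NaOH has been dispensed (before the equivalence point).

3.15

Initial n(HNO2) = 0.2527 x 0.02540 = 0.006419 mol.
n(NaOH) added = 0.3754 x 0.006660 = 0.002500 mol, converting that many moles of HNO2 to NO2-.
Remaining n(HNO2) = 0.003918 mol; n(NO2-) = 0.002500 mol.
By Henderson-Hasselbalch, pH = pKa + log([A^-]/[HA]) = 3.35 + log(0.002500/0.003918) = 3.35 + (-0.20) = 3.15.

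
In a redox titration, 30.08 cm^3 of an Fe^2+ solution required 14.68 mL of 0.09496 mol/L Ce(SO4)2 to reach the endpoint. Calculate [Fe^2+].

0.0463 M

n(Ce(SO4)2) = 0.09496 x 0.01468 = 0.001394 mol.
From the balanced equation, 1 mol Ce(SO4)2 reacts with 1 mol Fe^2+, so n(Fe^2+) = 0.001394 x 1/1 = 0.001394 mol.
[Fe^2+] = 0.001394 / 0.03008 L = 0.0463 M.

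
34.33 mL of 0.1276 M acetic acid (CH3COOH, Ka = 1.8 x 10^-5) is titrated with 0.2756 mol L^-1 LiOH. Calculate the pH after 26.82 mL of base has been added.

n(acid) = 0.1276 x 0.03433 = 0.004381 mol; n(LiOH) added = 0.2756 x 0.02682 = 0.007392 mol.
Base is in excess by 0.007392 - 0.004381 = 0.003011 mol in a total volume of 0.06115 L.
[OH^-] = 0.003011/0.06115 = 0.04924 M, so pOH = 1.31 and pH = 14.00 - 1.31 = 12.69.

12.69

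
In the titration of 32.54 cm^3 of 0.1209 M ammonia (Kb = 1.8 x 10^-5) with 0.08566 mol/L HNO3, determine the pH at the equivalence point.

n(NH3) = 0.1209 x 0.03254 = 0.003934 mol; V(HNO3) at equivalence = 0.003934/0.08566 = 0.04593 L.
At equivalence the base is fully converted to NH4+; total volume = 0.07847 L, so [NH4+] = 0.003934/0.07847 = 0.05014 M.
Ka(NH4+) = Kw/Kb = 1.0e-14 / 1.8 x 10^-5 = 5.56e-10.
[H^+] = sqrt(Ka x [NH4+]) = sqrt(5.56e-10 x 0.05014) = 5.28e-6 M.
pH = -log(5.28e-6) = 5.28.

5.28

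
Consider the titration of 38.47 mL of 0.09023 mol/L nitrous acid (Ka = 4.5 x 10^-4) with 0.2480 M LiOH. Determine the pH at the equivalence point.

8.08

n(HNO2) = 0.09023 x 0.03847 = 0.003471 mol; V(LiOH) at equivalence = 0.003471/0.2480 = 0.01400 L.
At equivalence all the acid is converted to NO2-; total volume = 0.03847 + 0.01400 = 0.05247 L, so [NO2-] = 0.003471/0.05247 = 0.06616 M.
Kb = Kw/Ka = 1.0e-14 / 4.5 x 10^-4 = 2.22e-11.
[OH^-] = sqrt(Kb x [NO2-]) = sqrt(2.22e-11 x 0.06616) = 1.21e-6 M.
pOH = 5.92, so pH = 14.00 - 5.92 = 8.08.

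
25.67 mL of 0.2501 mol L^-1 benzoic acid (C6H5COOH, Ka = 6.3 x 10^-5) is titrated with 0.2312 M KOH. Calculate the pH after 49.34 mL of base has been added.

n(acid) = 0.2501 x 0.02567 = 0.006420 mol; n(KOH) added = 0.2312 x 0.04934 = 0.01141 mol.
Base is in excess by 0.01141 - 0.006420 = 0.004987 mol in a total volume of 0.07501 L.
[OH^-] = 0.004987/0.07501 = 0.06649 M, so pOH = 1.18 and pH = 14.00 - 1.18 = 12.82.

12.82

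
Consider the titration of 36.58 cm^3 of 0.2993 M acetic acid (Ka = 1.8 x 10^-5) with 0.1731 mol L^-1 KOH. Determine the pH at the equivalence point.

n(CH3COOH) = 0.2993 x 0.03658 = 0.01095 mol; V(KOH) at equivalence = 0.01095/0.1731 = 0.06325 L.
At equivalence all the acid is converted to CH3COO-; total volume = 0.03658 + 0.06325 = 0.09983 L, so [CH3COO-] = 0.01095/0.09983 = 0.1097 M.
Kb = Kw/Ka = 1.0e-14 / 1.8 x 10^-5 = 5.56e-10.
[OH^-] = sqrt(Kb x [CH3COO-]) = sqrt(5.56e-10 x 0.1097) = 7.81e-6 M.
pOH = 5.11, so pH = 14.00 - 5.11 = 8.89.

8.89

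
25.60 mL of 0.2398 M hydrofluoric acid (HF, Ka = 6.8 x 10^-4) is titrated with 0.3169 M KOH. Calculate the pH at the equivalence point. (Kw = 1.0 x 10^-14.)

n(HF) = 0.2398 x 0.02560 = 0.006139 mol; V(KOH) at equivalence = 0.006139/0.3169 = 0.01937 L.
At equivalence all the acid is converted to F-; total volume = 0.02560 + 0.01937 = 0.04497 L, so [F-] = 0.006139/0.04497 = 0.1365 M.
Kb = Kw/Ka = 1.0e-14 / 6.8 x 10^-4 = 1.47e-11.
[OH^-] = sqrt(Kb x [F-]) = sqrt(1.47e-11 x 0.1365) = 1.42e-6 M.
pOH = 5.85, so pH = 14.00 - 5.85 = 8.15.

8.15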